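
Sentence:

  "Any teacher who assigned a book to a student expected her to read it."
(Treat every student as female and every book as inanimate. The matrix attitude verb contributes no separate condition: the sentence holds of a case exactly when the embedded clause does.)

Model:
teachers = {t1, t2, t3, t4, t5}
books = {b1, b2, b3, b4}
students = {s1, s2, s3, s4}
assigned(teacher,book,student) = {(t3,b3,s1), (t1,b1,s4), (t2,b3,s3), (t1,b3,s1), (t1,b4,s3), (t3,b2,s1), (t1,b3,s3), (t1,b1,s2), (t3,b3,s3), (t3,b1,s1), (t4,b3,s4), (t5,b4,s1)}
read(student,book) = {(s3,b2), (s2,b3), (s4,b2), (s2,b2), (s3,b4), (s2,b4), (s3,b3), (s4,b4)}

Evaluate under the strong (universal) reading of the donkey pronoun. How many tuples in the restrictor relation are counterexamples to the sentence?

8

"her" takes "a student" as antecedent and "it" takes "a book"; both are donkey pronouns co-varying with the restrictor.
Strong reading: for every (t,b,s) with assigned(t,b,s), read(s,b).
Restrictor triples: (t1,b1,s2)→read(s2,b1) ✗  (t1,b1,s4)→read(s4,b1) ✗  (t1,b3,s1)→read(s1,b3) ✗  (t1,b3,s3)→read(s3,b3) ✓  (t1,b4,s3)→read(s3,b4) ✓  (t2,b3,s3)→read(s3,b3) ✓  (t3,b1,s1)→read(s1,b1) ✗  (t3,b2,s1)→read(s1,b2) ✗  (t3,b3,s1)→read(s1,b3) ✗  (t3,b3,s3)→read(s3,b3) ✓  (t4,b3,s4)→read(s4,b3) ✗  (t5,b4,s1)→read(s1,b4) ✗
Counterexamples (restrictor triples failing the scope): 8.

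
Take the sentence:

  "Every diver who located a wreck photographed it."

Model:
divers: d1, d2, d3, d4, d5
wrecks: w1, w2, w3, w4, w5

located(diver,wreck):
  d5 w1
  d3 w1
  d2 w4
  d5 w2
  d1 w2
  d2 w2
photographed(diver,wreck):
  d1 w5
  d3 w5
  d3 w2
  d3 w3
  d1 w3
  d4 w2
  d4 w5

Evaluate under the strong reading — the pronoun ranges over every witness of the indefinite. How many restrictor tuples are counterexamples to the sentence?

"it" takes "a wreck" as antecedent — a donkey pronoun bound across the clause boundary.
Strong reading: for every (d,w) with located(d,w), photographed(d,w).
Restrictor pairs: (d1,w2) ✗  (d2,w2) ✗  (d2,w4) ✗  (d3,w1) ✗  (d5,w1) ✗  (d5,w2) ✗
Counterexamples (restrictor pairs failing the scope): 6.

6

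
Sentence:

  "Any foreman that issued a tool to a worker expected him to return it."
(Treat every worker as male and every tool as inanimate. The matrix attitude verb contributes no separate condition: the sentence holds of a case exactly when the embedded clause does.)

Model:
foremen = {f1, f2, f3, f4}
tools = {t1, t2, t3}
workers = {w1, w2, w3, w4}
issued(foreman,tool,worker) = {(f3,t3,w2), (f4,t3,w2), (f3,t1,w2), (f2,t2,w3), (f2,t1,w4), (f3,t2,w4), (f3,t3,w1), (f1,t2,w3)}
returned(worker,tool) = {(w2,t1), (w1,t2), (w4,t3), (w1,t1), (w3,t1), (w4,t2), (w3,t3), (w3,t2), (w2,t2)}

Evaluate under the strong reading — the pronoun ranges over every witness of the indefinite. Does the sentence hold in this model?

False

"him" takes "a worker" as antecedent and "it" takes "a tool"; both are donkey pronouns co-varying with the restrictor.
Strong reading: for every (f,t,w) with issued(f,t,w), returned(w,t).
Restrictor triples: (f1,t2,w3)→returned(w3,t2) ✓  (f2,t1,w4)→returned(w4,t1) ✗  (f2,t2,w3)→returned(w3,t2) ✓  (f3,t1,w2)→returned(w2,t1) ✓  (f3,t2,w4)→returned(w4,t2) ✓  (f3,t3,w1)→returned(w1,t3) ✗  (f3,t3,w2)→returned(w2,t3) ✗  (f4,t3,w2)→returned(w2,t3) ✗
Counterexample: (f2,t1,w4) — returned(w4,t1) does not hold.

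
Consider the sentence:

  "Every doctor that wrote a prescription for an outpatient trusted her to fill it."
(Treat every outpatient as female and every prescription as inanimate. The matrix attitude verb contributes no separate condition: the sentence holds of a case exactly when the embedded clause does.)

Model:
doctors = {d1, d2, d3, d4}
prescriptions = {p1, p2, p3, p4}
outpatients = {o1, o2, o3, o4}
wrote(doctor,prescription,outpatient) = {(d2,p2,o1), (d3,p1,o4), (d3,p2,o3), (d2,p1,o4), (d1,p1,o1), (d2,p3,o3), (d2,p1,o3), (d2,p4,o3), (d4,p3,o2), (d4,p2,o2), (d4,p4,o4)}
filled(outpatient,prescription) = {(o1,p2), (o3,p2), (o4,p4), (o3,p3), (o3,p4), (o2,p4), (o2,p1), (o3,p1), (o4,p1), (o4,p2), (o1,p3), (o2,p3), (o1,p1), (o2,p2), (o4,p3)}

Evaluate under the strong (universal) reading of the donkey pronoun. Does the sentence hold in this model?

"her" takes "an outpatient" as antecedent and "it" takes "a prescription"; both are donkey pronouns co-varying with the restrictor.
Strong reading: for every (d,p,o) with wrote(d,p,o), filled(o,p).
Restrictor triples: (d1,p1,o1)→filled(o1,p1) ✓  (d2,p1,o3)→filled(o3,p1) ✓  (d2,p1,o4)→filled(o4,p1) ✓  (d2,p2,o1)→filled(o1,p2) ✓  (d2,p3,o3)→filled(o3,p3) ✓  (d2,p4,o3)→filled(o3,p4) ✓  (d3,p1,o4)→filled(o4,p1) ✓  (d3,p2,o3)→filled(o3,p2) ✓  (d4,p2,o2)→filled(o2,p2) ✓  (d4,p3,o2)→filled(o2,p3) ✓  (d4,p4,o4)→filled(o4,p4) ✓
Every restrictor triple satisfies the scope.

True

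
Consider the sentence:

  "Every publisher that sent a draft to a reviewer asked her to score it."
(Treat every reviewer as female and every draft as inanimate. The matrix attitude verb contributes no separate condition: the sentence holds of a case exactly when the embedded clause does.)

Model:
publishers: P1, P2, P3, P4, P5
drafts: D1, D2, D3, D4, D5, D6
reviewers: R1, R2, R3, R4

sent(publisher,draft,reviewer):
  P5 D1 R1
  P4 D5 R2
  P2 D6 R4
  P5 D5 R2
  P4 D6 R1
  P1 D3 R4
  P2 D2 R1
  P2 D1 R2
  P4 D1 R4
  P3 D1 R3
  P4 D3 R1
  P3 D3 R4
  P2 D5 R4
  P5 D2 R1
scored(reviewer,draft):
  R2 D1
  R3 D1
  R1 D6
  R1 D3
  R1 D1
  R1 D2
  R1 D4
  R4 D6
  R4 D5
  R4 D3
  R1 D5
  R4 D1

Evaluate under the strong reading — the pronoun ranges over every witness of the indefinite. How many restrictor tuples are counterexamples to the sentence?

"her" takes "a reviewer" as antecedent and "it" takes "a draft"; both are donkey pronouns co-varying with the restrictor.
Strong reading: for every (p,d,r) with sent(p,d,r), scored(r,d).
Restrictor triples: (P1,D3,R4)→scored(R4,D3) ✓  (P2,D1,R2)→scored(R2,D1) ✓  (P2,D2,R1)→scored(R1,D2) ✓  (P2,D5,R4)→scored(R4,D5) ✓  (P2,D6,R4)→scored(R4,D6) ✓  (P3,D1,R3)→scored(R3,D1) ✓  (P3,D3,R4)→scored(R4,D3) ✓  (P4,D1,R4)→scored(R4,D1) ✓  (P4,D3,R1)→scored(R1,D3) ✓  (P4,D5,R2)→scored(R2,D5) ✗  (P4,D6,R1)→scored(R1,D6) ✓  (P5,D1,R1)→scored(R1,D1) ✓  (P5,D2,R1)→scored(R1,D2) ✓  (P5,D5,R2)→scored(R2,D5) ✗
Counterexamples (restrictor triples failing the scope): 2.

2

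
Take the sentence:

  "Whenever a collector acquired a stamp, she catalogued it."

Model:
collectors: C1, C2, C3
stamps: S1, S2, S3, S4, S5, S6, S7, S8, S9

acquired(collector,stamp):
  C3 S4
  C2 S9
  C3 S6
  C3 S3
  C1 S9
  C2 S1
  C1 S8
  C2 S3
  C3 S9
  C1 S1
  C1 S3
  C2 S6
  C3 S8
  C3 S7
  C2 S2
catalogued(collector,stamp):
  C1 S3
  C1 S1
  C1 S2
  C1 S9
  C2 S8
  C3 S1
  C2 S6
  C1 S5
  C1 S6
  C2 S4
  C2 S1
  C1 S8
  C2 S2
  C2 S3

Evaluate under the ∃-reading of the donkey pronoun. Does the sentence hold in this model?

"it" takes "a stamp" as antecedent — a donkey pronoun bound across the clause boundary.
Weak reading: every collector c with some acquired-stamp has at least one acquired-stamp s such that catalogued(c,s).
Per collector: C1:✓  C2:✓  C3:✗
C3 has no witness among its acquired-stamps.

False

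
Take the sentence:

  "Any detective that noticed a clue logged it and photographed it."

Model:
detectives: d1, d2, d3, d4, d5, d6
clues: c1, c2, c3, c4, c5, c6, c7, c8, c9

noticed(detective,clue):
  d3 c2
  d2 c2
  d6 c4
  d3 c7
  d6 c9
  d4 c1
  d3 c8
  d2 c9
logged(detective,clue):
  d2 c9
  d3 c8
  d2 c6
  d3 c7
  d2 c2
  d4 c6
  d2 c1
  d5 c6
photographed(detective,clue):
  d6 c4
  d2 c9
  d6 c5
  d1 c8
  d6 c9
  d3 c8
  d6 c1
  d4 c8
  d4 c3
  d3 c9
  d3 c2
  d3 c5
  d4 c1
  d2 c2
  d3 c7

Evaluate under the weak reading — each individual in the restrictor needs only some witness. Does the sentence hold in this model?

False

"it" takes "a clue" as antecedent — a donkey pronoun bound across the clause boundary.
Weak reading: every detective d with some noticed-clue has at least one noticed-clue c such that logged(d,c) ∧ photographed(d,c).
Per detective: d2:✓  d3:✓  d4:✗  d6:✗
d4 has no witness among its noticed-clues.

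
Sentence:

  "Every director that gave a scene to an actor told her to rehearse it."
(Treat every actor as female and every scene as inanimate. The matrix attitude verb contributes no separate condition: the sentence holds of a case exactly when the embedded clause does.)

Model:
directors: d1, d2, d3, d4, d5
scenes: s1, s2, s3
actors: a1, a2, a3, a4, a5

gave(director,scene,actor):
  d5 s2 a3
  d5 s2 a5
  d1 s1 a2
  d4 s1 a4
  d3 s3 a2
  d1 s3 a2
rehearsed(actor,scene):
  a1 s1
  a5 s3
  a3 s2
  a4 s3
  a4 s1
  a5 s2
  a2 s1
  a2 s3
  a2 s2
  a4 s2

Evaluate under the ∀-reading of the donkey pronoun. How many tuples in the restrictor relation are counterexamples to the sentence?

"her" takes "an actor" as antecedent and "it" takes "a scene"; both are donkey pronouns co-varying with the restrictor.
Strong reading: for every (d,s,a) with gave(d,s,a), rehearsed(a,s).
Restrictor triples: (d1,s1,a2)→rehearsed(a2,s1) ✓  (d1,s3,a2)→rehearsed(a2,s3) ✓  (d3,s3,a2)→rehearsed(a2,s3) ✓  (d4,s1,a4)→rehearsed(a4,s1) ✓  (d5,s2,a3)→rehearsed(a3,s2) ✓  (d5,s2,a5)→rehearsed(a5,s2) ✓
Counterexamples (restrictor triples failing the scope): 0.

0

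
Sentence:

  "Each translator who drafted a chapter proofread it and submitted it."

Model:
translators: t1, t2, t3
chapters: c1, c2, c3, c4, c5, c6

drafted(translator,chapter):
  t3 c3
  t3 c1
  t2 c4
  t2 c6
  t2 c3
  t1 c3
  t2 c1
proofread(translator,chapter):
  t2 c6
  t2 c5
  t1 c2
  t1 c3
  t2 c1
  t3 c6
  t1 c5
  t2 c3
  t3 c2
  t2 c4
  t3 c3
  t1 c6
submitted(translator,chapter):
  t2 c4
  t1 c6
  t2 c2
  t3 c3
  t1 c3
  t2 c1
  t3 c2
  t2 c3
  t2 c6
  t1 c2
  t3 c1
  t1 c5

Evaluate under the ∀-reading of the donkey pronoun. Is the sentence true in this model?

"it" takes "a chapter" as antecedent — a donkey pronoun bound across the clause boundary.
Strong reading: for every (t,c) with drafted(t,c), proofread(t,c) ∧ submitted(t,c).
Restrictor pairs: (t1,c3) ✓  (t2,c1) ✓  (t2,c3) ✓  (t2,c4) ✓  (t2,c6) ✓  (t3,c1) ✗  (t3,c3) ✓
Counterexample: (t3,c1) is in drafted but fails the scope.

False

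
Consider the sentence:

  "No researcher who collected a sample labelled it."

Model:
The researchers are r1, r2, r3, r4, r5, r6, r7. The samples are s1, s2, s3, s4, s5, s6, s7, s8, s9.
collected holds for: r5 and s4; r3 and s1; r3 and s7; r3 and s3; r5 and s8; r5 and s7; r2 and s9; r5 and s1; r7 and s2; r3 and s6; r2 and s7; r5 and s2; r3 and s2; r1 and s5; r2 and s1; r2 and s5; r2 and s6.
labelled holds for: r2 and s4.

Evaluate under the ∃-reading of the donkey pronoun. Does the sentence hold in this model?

"it" takes "a sample" as antecedent — a donkey pronoun bound across the clause boundary.
Truth condition: for no (r,s) with collected(r,s) does labelled(r,s) hold.
Restrictor pairs — does the scope hold? (r1,s5):fails  (r2,s1):fails  (r2,s5):fails  (r2,s6):fails  (r2,s7):fails  (r2,s9):fails  (r3,s1):fails  (r3,s2):fails  (r3,s3):fails  (r3,s6):fails  (r3,s7):fails  (r5,s1):fails  (r5,s2):fails  (r5,s4):fails  (r5,s7):fails  (r5,s8):fails  (r7,s2):fails
Scope holds for no restrictor pair, so the sentence is true.

True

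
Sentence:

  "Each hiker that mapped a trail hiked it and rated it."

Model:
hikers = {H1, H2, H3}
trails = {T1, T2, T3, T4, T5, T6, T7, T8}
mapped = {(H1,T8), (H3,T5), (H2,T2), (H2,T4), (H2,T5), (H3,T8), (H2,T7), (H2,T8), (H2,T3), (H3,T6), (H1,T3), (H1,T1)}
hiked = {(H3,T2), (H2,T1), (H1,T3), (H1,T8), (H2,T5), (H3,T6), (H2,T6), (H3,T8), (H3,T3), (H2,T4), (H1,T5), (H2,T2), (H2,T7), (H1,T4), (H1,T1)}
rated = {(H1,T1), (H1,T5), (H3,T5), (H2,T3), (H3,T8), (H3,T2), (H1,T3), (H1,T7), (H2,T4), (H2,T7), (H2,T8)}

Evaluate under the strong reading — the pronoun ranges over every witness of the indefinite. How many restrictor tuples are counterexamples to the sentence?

"it" takes "a trail" as antecedent — a donkey pronoun bound across the clause boundary.
Strong reading: for every (h,t) with mapped(h,t), hiked(h,t) ∧ rated(h,t).
Restrictor pairs: (H1,T1) ✓  (H1,T3) ✓  (H1,T8) ✗  (H2,T2) ✗  (H2,T3) ✗  (H2,T4) ✓  (H2,T5) ✗  (H2,T7) ✓  (H2,T8) ✗  (H3,T5) ✗  (H3,T6) ✗  (H3,T8) ✓
Counterexamples (restrictor pairs failing the scope): 7.

7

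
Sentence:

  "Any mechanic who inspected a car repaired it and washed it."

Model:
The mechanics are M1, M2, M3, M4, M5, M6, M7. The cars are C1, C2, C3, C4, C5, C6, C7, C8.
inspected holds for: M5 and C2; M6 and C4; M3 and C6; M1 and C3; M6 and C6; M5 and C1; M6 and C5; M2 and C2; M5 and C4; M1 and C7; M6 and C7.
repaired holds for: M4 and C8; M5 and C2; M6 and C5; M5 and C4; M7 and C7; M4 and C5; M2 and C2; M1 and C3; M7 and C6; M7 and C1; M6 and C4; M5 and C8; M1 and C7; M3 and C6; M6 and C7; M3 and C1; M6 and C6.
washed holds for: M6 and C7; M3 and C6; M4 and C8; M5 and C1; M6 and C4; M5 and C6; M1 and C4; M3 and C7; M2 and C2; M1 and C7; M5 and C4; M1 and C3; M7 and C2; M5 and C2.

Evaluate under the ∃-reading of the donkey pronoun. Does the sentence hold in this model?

"it" takes "a car" as antecedent — a donkey pronoun bound across the clause boundary.
Weak reading: every mechanic m with some inspected-car has at least one inspected-car c such that repaired(m,c) ∧ washed(m,c).
Per mechanic: M1:✓  M2:✓  M3:✓  M5:✓  M6:✓
Every mechanic in the restrictor has a witness.

True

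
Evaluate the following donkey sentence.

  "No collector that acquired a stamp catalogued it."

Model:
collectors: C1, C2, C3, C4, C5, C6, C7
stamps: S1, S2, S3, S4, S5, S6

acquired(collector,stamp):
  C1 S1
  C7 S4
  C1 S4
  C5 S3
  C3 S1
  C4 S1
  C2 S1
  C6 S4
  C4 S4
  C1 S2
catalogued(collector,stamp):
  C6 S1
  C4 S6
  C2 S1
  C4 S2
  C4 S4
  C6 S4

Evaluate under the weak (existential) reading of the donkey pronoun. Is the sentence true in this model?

False

"it" takes "a stamp" as antecedent — a donkey pronoun bound across the clause boundary.
Truth condition: for no (c,s) with acquired(c,s) does catalogued(c,s) hold.
Restrictor pairs — does the scope hold? (C1,S1):fails  (C1,S2):fails  (C1,S4):fails  (C2,S1):holds  (C3,S1):fails  (C4,S1):fails  (C4,S4):holds  (C5,S3):fails  (C6,S4):holds  (C7,S4):fails
Scope holds for 3 pair(s), so the sentence is false.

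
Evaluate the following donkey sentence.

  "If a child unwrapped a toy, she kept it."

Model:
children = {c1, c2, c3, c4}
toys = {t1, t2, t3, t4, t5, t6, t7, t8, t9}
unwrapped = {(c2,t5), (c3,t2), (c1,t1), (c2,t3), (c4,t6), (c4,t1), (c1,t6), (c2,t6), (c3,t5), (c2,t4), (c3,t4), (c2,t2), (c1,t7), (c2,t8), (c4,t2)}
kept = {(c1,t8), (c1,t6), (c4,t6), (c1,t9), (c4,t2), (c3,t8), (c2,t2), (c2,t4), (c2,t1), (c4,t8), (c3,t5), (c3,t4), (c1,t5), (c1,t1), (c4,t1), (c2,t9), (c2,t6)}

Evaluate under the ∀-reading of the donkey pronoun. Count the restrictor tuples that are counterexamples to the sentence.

"it" takes "a toy" as antecedent — a donkey pronoun bound across the clause boundary.
Strong reading: for every (c,t) with unwrapped(c,t), kept(c,t).
Restrictor pairs: (c1,t1) ✓  (c1,t6) ✓  (c1,t7) ✗  (c2,t2) ✓  (c2,t3) ✗  (c2,t4) ✓  (c2,t5) ✗  (c2,t6) ✓  (c2,t8) ✗  (c3,t2) ✗  (c3,t4) ✓  (c3,t5) ✓  (c4,t1) ✓  (c4,t2) ✓  (c4,t6) ✓
Counterexamples (restrictor pairs failing the scope): 5.

5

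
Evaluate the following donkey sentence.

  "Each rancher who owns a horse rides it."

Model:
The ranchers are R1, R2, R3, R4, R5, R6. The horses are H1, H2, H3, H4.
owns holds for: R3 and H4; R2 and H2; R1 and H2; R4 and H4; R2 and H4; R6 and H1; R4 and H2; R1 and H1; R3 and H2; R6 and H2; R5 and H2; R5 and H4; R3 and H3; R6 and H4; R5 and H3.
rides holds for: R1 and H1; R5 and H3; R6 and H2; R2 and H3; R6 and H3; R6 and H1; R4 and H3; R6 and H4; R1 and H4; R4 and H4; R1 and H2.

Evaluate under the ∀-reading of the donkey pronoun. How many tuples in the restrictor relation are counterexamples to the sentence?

"it" takes "a horse" as antecedent — a donkey pronoun bound across the clause boundary.
Strong reading: for every (r,h) with owns(r,h), rides(r,h).
Restrictor pairs: (R1,H1) ✓  (R1,H2) ✓  (R2,H2) ✗  (R2,H4) ✗  (R3,H2) ✗  (R3,H3) ✗  (R3,H4) ✗  (R4,H2) ✗  (R4,H4) ✓  (R5,H2) ✗  (R5,H3) ✓  (R5,H4) ✗  (R6,H1) ✓  (R6,H2) ✓  (R6,H4) ✓
Counterexamples (restrictor pairs failing the scope): 8.

8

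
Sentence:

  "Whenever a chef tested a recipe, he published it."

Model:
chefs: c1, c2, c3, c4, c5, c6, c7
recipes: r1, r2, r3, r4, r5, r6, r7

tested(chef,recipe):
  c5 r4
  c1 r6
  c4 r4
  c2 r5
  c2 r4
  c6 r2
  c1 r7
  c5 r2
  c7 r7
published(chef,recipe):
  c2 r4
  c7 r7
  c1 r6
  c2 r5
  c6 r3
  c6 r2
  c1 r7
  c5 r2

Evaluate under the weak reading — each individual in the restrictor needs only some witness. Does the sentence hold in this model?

"it" takes "a recipe" as antecedent — a donkey pronoun bound across the clause boundary.
Weak reading: every chef c with some tested-recipe has at least one tested-recipe r such that published(c,r).
Per chef: c1:✓  c2:✓  c4:✗  c5:✓  c6:✓  c7:✓
c4 has no witness among its tested-recipes.

False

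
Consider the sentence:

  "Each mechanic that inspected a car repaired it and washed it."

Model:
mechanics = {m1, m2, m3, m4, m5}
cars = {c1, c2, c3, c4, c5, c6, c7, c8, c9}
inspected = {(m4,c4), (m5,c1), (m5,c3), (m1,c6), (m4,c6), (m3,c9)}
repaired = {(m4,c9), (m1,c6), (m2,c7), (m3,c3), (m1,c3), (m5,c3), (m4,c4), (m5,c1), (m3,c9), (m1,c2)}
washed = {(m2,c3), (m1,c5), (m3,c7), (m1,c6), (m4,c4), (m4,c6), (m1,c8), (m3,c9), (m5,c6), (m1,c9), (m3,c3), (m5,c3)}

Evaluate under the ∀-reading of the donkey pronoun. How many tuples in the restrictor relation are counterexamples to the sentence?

"it" takes "a car" as antecedent — a donkey pronoun bound across the clause boundary.
Strong reading: for every (m,c) with inspected(m,c), repaired(m,c) ∧ washed(m,c).
Restrictor pairs: (m1,c6) ✓  (m3,c9) ✓  (m4,c4) ✓  (m4,c6) ✗  (m5,c1) ✗  (m5,c3) ✓
Counterexamples (restrictor pairs failing the scope): 2.

2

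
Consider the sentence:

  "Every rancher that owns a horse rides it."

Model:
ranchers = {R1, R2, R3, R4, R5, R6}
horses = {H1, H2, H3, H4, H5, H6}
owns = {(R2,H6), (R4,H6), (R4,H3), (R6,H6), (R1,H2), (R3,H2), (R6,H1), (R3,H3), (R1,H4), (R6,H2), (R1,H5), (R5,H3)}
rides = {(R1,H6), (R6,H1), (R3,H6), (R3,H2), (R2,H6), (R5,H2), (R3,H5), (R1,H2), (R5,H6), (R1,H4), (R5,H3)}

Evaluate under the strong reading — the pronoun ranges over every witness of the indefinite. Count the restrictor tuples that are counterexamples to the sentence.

6

"it" takes "a horse" as antecedent — a donkey pronoun bound across the clause boundary.
Strong reading: for every (r,h) with owns(r,h), rides(r,h).
Restrictor pairs: (R1,H2) ✓  (R1,H4) ✓  (R1,H5) ✗  (R2,H6) ✓  (R3,H2) ✓  (R3,H3) ✗  (R4,H3) ✗  (R4,H6) ✗  (R5,H3) ✓  (R6,H1) ✓  (R6,H2) ✗  (R6,H6) ✗
Counterexamples (restrictor pairs failing the scope): 6.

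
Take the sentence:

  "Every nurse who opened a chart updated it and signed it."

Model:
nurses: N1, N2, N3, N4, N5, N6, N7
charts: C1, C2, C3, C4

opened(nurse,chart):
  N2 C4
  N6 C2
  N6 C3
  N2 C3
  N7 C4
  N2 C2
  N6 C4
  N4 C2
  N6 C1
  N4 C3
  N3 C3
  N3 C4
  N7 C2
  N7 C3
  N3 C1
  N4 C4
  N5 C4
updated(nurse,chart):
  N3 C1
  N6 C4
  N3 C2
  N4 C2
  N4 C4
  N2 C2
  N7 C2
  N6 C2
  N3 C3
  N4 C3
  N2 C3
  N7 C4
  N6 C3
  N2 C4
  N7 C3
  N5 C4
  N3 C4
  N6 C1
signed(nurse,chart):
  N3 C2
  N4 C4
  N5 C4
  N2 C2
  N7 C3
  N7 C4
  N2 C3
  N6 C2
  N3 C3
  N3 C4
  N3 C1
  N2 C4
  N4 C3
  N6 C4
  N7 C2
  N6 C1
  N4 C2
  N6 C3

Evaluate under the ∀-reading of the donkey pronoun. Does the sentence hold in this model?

True

"it" takes "a chart" as antecedent — a donkey pronoun bound across the clause boundary.
Strong reading: for every (n,c) with opened(n,c), updated(n,c) ∧ signed(n,c).
Restrictor pairs: (N2,C2) ✓  (N2,C3) ✓  (N2,C4) ✓  (N3,C1) ✓  (N3,C3) ✓  (N3,C4) ✓  (N4,C2) ✓  (N4,C3) ✓  (N4,C4) ✓  (N5,C4) ✓  (N6,C1) ✓  (N6,C2) ✓  (N6,C3) ✓  (N6,C4) ✓  (N7,C2) ✓  (N7,C3) ✓  (N7,C4) ✓
Every restrictor pair satisfies the scope.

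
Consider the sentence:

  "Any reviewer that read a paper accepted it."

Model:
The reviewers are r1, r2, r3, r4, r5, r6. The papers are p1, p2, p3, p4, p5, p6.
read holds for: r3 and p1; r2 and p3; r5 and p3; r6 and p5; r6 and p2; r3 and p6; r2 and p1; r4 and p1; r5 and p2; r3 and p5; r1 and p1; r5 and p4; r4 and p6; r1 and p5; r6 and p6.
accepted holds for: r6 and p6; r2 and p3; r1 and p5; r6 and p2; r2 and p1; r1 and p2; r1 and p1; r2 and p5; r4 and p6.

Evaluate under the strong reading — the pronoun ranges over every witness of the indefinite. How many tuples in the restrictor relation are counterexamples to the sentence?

8

"it" takes "a paper" as antecedent — a donkey pronoun bound across the clause boundary.
Strong reading: for every (r,p) with read(r,p), accepted(r,p).
Restrictor pairs: (r1,p1) ✓  (r1,p5) ✓  (r2,p1) ✓  (r2,p3) ✓  (r3,p1) ✗  (r3,p5) ✗  (r3,p6) ✗  (r4,p1) ✗  (r4,p6) ✓  (r5,p2) ✗  (r5,p3) ✗  (r5,p4) ✗  (r6,p2) ✓  (r6,p5) ✗  (r6,p6) ✓
Counterexamples (restrictor pairs failing the scope): 8.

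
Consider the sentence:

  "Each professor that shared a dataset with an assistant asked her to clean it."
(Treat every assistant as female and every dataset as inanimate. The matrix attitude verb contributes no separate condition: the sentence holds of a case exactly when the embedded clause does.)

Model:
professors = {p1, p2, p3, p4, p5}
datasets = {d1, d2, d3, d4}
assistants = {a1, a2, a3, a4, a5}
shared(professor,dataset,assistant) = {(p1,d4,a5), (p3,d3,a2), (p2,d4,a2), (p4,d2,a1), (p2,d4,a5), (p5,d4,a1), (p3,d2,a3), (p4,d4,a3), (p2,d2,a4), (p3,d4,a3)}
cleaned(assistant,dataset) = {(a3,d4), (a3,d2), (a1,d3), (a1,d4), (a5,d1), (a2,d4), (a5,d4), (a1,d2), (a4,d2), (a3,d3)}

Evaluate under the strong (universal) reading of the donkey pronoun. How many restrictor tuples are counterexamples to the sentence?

1

"her" takes "an assistant" as antecedent and "it" takes "a dataset"; both are donkey pronouns co-varying with the restrictor.
Strong reading: for every (p,d,a) with shared(p,d,a), cleaned(a,d).
Restrictor triples: (p1,d4,a5)→cleaned(a5,d4) ✓  (p2,d2,a4)→cleaned(a4,d2) ✓  (p2,d4,a2)→cleaned(a2,d4) ✓  (p2,d4,a5)→cleaned(a5,d4) ✓  (p3,d2,a3)→cleaned(a3,d2) ✓  (p3,d3,a2)→cleaned(a2,d3) ✗  (p3,d4,a3)→cleaned(a3,d4) ✓  (p4,d2,a1)→cleaned(a1,d2) ✓  (p4,d4,a3)→cleaned(a3,d4) ✓  (p5,d4,a1)→cleaned(a1,d4) ✓
Counterexamples (restrictor triples failing the scope): 1.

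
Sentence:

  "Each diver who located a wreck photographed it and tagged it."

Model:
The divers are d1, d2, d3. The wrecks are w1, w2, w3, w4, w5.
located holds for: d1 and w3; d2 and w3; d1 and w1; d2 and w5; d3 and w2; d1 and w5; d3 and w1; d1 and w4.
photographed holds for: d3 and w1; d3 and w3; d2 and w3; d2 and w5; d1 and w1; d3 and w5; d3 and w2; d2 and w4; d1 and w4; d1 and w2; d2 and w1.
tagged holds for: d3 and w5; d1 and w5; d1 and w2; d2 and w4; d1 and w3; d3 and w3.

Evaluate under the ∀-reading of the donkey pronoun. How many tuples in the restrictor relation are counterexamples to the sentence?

"it" takes "a wreck" as antecedent — a donkey pronoun bound across the clause boundary.
Strong reading: for every (d,w) with located(d,w), photographed(d,w) ∧ tagged(d,w).
Restrictor pairs: (d1,w1) ✗  (d1,w3) ✗  (d1,w4) ✗  (d1,w5) ✗  (d2,w3) ✗  (d2,w5) ✗  (d3,w1) ✗  (d3,w2) ✗
Counterexamples (restrictor pairs failing the scope): 8.

8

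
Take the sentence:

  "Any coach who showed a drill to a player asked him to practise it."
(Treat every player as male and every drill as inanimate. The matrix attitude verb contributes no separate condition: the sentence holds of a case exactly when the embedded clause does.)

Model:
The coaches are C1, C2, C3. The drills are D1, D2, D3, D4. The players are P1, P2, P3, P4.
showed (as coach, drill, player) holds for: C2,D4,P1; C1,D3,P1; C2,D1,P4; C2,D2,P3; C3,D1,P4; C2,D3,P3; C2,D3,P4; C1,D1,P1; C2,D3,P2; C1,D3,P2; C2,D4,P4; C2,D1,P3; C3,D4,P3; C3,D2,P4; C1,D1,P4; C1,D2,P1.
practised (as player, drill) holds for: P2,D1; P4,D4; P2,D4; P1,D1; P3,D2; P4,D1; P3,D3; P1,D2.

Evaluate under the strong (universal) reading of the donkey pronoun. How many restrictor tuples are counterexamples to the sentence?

"him" takes "a player" as antecedent and "it" takes "a drill"; both are donkey pronouns co-varying with the restrictor.
Strong reading: for every (c,d,p) with showed(c,d,p), practised(p,d).
Restrictor triples: (C1,D1,P1)→practised(P1,D1) ✓  (C1,D1,P4)→practised(P4,D1) ✓  (C1,D2,P1)→practised(P1,D2) ✓  (C1,D3,P1)→practised(P1,D3) ✗  (C1,D3,P2)→practised(P2,D3) ✗  (C2,D1,P3)→practised(P3,D1) ✗  (C2,D1,P4)→practised(P4,D1) ✓  (C2,D2,P3)→practised(P3,D2) ✓  (C2,D3,P2)→practised(P2,D3) ✗  (C2,D3,P3)→practised(P3,D3) ✓  (C2,D3,P4)→practised(P4,D3) ✗  (C2,D4,P1)→practised(P1,D4) ✗  (C2,D4,P4)→practised(P4,D4) ✓  (C3,D1,P4)→practised(P4,D1) ✓  (C3,D2,P4)→practised(P4,D2) ✗  (C3,D4,P3)→practised(P3,D4) ✗
Counterexamples (restrictor triples failing the scope): 8.

8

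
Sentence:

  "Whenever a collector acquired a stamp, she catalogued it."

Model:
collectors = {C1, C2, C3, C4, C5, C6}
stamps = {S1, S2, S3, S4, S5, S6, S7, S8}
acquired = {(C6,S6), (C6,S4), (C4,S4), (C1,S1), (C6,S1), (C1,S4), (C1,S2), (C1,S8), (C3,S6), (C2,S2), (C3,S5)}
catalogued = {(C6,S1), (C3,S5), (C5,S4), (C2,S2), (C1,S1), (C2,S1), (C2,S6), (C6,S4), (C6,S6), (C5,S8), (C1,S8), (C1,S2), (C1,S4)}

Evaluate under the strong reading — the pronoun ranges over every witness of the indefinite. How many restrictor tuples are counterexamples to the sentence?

2

"it" takes "a stamp" as antecedent — a donkey pronoun bound across the clause boundary.
Strong reading: for every (c,s) with acquired(c,s), catalogued(c,s).
Restrictor pairs: (C1,S1) ✓  (C1,S2) ✓  (C1,S4) ✓  (C1,S8) ✓  (C2,S2) ✓  (C3,S5) ✓  (C3,S6) ✗  (C4,S4) ✗  (C6,S1) ✓  (C6,S4) ✓  (C6,S6) ✓
Counterexamples (restrictor pairs failing the scope): 2.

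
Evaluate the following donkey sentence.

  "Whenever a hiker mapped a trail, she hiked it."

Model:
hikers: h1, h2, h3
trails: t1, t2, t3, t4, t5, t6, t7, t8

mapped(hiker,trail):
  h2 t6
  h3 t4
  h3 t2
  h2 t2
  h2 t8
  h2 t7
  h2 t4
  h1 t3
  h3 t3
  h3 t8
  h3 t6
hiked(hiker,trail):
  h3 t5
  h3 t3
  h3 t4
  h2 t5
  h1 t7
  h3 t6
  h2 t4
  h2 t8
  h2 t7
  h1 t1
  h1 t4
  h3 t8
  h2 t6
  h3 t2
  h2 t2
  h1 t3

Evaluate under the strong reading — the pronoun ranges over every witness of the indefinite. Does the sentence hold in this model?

"it" takes "a trail" as antecedent — a donkey pronoun bound across the clause boundary.
Strong reading: for every (h,t) with mapped(h,t), hiked(h,t).
Restrictor pairs: (h1,t3) ✓  (h2,t2) ✓  (h2,t4) ✓  (h2,t6) ✓  (h2,t7) ✓  (h2,t8) ✓  (h3,t2) ✓  (h3,t3) ✓  (h3,t4) ✓  (h3,t6) ✓  (h3,t8) ✓
Every restrictor pair satisfies the scope.

True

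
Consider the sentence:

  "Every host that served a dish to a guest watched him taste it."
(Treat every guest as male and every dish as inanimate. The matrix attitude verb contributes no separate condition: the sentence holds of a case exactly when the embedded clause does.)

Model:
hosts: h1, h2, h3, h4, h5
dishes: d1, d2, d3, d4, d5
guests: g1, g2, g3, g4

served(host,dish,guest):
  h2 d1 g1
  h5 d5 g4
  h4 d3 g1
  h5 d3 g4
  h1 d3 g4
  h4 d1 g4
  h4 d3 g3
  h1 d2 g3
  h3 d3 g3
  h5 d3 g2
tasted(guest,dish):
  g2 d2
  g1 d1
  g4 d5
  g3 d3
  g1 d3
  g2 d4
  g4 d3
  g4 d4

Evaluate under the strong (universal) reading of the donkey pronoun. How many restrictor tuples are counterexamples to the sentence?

3

"him" takes "a guest" as antecedent and "it" takes "a dish"; both are donkey pronouns co-varying with the restrictor.
Strong reading: for every (h,d,g) with served(h,d,g), tasted(g,d).
Restrictor triples: (h1,d2,g3)→tasted(g3,d2) ✗  (h1,d3,g4)→tasted(g4,d3) ✓  (h2,d1,g1)→tasted(g1,d1) ✓  (h3,d3,g3)→tasted(g3,d3) ✓  (h4,d1,g4)→tasted(g4,d1) ✗  (h4,d3,g1)→tasted(g1,d3) ✓  (h4,d3,g3)→tasted(g3,d3) ✓  (h5,d3,g2)→tasted(g2,d3) ✗  (h5,d3,g4)→tasted(g4,d3) ✓  (h5,d5,g4)→tasted(g4,d5) ✓
Counterexamples (restrictor triples failing the scope): 3.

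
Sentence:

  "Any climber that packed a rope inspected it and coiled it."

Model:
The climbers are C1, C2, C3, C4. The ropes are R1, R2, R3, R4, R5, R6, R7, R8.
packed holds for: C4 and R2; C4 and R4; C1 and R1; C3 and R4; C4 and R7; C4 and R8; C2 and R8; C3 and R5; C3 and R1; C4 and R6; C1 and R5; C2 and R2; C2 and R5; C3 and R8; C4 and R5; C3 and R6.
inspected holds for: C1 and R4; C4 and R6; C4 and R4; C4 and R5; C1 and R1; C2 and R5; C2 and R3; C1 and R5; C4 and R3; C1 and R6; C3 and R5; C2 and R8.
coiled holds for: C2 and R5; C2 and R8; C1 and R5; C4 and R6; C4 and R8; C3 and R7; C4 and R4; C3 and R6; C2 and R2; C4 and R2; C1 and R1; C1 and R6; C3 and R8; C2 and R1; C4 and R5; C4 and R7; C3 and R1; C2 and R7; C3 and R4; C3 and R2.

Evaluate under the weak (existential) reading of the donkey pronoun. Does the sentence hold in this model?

False

"it" takes "a rope" as antecedent — a donkey pronoun bound across the clause boundary.
Weak reading: every climber c with some packed-rope has at least one packed-rope r such that inspected(c,r) ∧ coiled(c,r).
Per climber: C1:✓  C2:✓  C3:✗  C4:✓
C3 has no witness among its packed-ropes.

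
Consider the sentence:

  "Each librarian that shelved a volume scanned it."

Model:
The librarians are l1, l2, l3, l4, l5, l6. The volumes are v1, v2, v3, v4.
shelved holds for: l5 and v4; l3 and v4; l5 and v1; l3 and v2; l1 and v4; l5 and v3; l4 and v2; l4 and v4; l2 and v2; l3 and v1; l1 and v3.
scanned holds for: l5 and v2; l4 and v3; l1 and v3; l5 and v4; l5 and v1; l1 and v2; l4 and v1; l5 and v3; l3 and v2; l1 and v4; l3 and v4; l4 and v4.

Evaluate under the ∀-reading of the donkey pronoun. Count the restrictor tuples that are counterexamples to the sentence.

3

"it" takes "a volume" as antecedent — a donkey pronoun bound across the clause boundary.
Strong reading: for every (l,v) with shelved(l,v), scanned(l,v).
Restrictor pairs: (l1,v3) ✓  (l1,v4) ✓  (l2,v2) ✗  (l3,v1) ✗  (l3,v2) ✓  (l3,v4) ✓  (l4,v2) ✗  (l4,v4) ✓  (l5,v1) ✓  (l5,v3) ✓  (l5,v4) ✓
Counterexamples (restrictor pairs failing the scope): 3.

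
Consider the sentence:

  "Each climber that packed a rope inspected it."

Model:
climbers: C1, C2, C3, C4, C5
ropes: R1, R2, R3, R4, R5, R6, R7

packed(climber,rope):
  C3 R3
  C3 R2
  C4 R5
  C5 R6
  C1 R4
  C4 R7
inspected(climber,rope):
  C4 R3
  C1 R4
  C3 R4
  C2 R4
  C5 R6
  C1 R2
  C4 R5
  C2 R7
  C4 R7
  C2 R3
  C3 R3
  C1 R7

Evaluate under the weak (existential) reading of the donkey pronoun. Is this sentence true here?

True

"it" takes "a rope" as antecedent — a donkey pronoun bound across the clause boundary.
Weak reading: every climber c with some packed-rope has at least one packed-rope r such that inspected(c,r).
Per climber: C1:✓  C3:✓  C4:✓  C5:✓
Every climber in the restrictor has a witness.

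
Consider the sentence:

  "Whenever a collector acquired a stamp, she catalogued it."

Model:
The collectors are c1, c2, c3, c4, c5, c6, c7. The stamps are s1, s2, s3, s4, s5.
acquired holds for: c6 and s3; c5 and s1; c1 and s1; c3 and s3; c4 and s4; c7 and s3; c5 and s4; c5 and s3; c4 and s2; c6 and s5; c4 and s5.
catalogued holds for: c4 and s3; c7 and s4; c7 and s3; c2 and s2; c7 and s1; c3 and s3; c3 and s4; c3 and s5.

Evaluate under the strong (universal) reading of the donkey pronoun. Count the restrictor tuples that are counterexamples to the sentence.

"it" takes "a stamp" as antecedent — a donkey pronoun bound across the clause boundary.
Strong reading: for every (c,s) with acquired(c,s), catalogued(c,s).
Restrictor pairs: (c1,s1) ✗  (c3,s3) ✓  (c4,s2) ✗  (c4,s4) ✗  (c4,s5) ✗  (c5,s1) ✗  (c5,s3) ✗  (c5,s4) ✗  (c6,s3) ✗  (c6,s5) ✗  (c7,s3) ✓
Counterexamples (restrictor pairs failing the scope): 9.

9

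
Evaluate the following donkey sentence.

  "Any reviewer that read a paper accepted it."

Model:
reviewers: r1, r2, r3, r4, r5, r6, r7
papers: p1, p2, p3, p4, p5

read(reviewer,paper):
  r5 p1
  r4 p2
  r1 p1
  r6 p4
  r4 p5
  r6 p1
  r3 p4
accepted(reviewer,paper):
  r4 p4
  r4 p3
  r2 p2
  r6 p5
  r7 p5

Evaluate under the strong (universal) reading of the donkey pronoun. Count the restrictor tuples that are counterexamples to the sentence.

7

"it" takes "a paper" as antecedent — a donkey pronoun bound across the clause boundary.
Strong reading: for every (r,p) with read(r,p), accepted(r,p).
Restrictor pairs: (r1,p1) ✗  (r3,p4) ✗  (r4,p2) ✗  (r4,p5) ✗  (r5,p1) ✗  (r6,p1) ✗  (r6,p4) ✗
Counterexamples (restrictor pairs failing the scope): 7.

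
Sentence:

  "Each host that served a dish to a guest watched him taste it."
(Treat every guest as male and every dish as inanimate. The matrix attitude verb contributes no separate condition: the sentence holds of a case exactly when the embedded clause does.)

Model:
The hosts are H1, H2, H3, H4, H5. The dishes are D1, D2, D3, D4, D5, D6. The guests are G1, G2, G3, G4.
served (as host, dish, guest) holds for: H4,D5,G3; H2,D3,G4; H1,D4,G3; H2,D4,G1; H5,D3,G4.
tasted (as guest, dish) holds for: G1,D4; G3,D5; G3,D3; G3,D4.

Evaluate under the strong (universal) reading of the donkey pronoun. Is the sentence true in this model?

"him" takes "a guest" as antecedent and "it" takes "a dish"; both are donkey pronouns co-varying with the restrictor.
Strong reading: for every (h,d,g) with served(h,d,g), tasted(g,d).
Restrictor triples: (H1,D4,G3)→tasted(G3,D4) ✓  (H2,D3,G4)→tasted(G4,D3) ✗  (H2,D4,G1)→tasted(G1,D4) ✓  (H4,D5,G3)→tasted(G3,D5) ✓  (H5,D3,G4)→tasted(G4,D3) ✗
Counterexample: (H2,D3,G4) — tasted(G4,D3) does not hold.

False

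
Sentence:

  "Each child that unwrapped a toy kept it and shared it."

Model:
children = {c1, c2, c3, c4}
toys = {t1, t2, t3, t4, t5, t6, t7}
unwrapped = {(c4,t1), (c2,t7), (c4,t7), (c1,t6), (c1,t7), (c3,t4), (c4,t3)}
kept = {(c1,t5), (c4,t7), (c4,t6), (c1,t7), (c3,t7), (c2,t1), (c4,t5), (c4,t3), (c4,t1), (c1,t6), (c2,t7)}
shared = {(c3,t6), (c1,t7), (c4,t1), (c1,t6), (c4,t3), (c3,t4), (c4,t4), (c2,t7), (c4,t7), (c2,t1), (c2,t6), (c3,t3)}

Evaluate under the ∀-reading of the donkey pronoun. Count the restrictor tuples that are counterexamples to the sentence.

"it" takes "a toy" as antecedent — a donkey pronoun bound across the clause boundary.
Strong reading: for every (c,t) with unwrapped(c,t), kept(c,t) ∧ shared(c,t).
Restrictor pairs: (c1,t6) ✓  (c1,t7) ✓  (c2,t7) ✓  (c3,t4) ✗  (c4,t1) ✓  (c4,t3) ✓  (c4,t7) ✓
Counterexamples (restrictor pairs failing the scope): 1.

1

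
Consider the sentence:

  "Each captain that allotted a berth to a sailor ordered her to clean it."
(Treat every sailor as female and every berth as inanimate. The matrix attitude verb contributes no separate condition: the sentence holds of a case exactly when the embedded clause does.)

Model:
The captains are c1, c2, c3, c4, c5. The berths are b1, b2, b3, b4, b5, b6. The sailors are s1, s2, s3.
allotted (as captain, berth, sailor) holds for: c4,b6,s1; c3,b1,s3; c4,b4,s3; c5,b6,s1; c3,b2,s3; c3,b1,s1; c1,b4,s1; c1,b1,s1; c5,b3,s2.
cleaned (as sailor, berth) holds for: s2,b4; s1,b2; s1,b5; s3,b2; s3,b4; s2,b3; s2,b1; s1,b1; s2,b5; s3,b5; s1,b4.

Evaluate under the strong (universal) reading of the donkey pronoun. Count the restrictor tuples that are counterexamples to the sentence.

"her" takes "a sailor" as antecedent and "it" takes "a berth"; both are donkey pronouns co-varying with the restrictor.
Strong reading: for every (c,b,s) with allotted(c,b,s), cleaned(s,b).
Restrictor triples: (c1,b1,s1)→cleaned(s1,b1) ✓  (c1,b4,s1)→cleaned(s1,b4) ✓  (c3,b1,s1)→cleaned(s1,b1) ✓  (c3,b1,s3)→cleaned(s3,b1) ✗  (c3,b2,s3)→cleaned(s3,b2) ✓  (c4,b4,s3)→cleaned(s3,b4) ✓  (c4,b6,s1)→cleaned(s1,b6) ✗  (c5,b3,s2)→cleaned(s2,b3) ✓  (c5,b6,s1)→cleaned(s1,b6) ✗
Counterexamples (restrictor triples failing the scope): 3.

3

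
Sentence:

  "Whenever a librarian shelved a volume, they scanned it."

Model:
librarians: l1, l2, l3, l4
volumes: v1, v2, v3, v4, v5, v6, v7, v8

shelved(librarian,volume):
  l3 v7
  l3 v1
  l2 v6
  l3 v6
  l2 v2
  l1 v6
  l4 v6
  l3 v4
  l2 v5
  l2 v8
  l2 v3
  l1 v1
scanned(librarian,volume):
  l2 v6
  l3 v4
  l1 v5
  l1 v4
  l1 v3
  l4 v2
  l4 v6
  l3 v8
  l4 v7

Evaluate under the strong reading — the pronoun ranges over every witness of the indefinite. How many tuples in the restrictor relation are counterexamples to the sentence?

9

"it" takes "a volume" as antecedent — a donkey pronoun bound across the clause boundary.
Strong reading: for every (l,v) with shelved(l,v), scanned(l,v).
Restrictor pairs: (l1,v1) ✗  (l1,v6) ✗  (l2,v2) ✗  (l2,v3) ✗  (l2,v5) ✗  (l2,v6) ✓  (l2,v8) ✗  (l3,v1) ✗  (l3,v4) ✓  (l3,v6) ✗  (l3,v7) ✗  (l4,v6) ✓
Counterexamples (restrictor pairs failing the scope): 9.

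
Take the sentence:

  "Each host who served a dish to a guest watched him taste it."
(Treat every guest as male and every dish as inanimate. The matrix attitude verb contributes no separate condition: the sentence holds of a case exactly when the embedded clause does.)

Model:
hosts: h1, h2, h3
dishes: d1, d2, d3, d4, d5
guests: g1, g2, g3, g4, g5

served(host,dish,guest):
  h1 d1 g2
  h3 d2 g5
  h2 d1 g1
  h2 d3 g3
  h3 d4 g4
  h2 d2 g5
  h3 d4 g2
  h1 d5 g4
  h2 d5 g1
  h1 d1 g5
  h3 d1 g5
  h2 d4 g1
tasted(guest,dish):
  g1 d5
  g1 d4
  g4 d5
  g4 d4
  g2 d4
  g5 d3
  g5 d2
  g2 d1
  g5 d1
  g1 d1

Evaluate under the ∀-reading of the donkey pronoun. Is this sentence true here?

"him" takes "a guest" as antecedent and "it" takes "a dish"; both are donkey pronouns co-varying with the restrictor.
Strong reading: for every (h,d,g) with served(h,d,g), tasted(g,d).
Restrictor triples: (h1,d1,g2)→tasted(g2,d1) ✓  (h1,d1,g5)→tasted(g5,d1) ✓  (h1,d5,g4)→tasted(g4,d5) ✓  (h2,d1,g1)→tasted(g1,d1) ✓  (h2,d2,g5)→tasted(g5,d2) ✓  (h2,d3,g3)→tasted(g3,d3) ✗  (h2,d4,g1)→tasted(g1,d4) ✓  (h2,d5,g1)→tasted(g1,d5) ✓  (h3,d1,g5)→tasted(g5,d1) ✓  (h3,d2,g5)→tasted(g5,d2) ✓  (h3,d4,g2)→tasted(g2,d4) ✓  (h3,d4,g4)→tasted(g4,d4) ✓
Counterexample: (h2,d3,g3) — tasted(g3,d3) does not hold.

False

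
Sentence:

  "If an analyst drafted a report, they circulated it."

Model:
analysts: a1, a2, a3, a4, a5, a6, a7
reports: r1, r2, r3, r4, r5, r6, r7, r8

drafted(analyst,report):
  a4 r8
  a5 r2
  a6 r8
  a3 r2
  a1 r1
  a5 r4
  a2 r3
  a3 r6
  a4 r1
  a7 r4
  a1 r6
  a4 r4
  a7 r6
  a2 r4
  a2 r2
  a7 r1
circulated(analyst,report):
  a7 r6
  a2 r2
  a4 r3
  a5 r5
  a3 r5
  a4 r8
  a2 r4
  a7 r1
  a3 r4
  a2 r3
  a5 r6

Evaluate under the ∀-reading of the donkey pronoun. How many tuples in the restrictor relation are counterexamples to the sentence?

"it" takes "a report" as antecedent — a donkey pronoun bound across the clause boundary.
Strong reading: for every (a,r) with drafted(a,r), circulated(a,r).
Restrictor pairs: (a1,r1) ✗  (a1,r6) ✗  (a2,r2) ✓  (a2,r3) ✓  (a2,r4) ✓  (a3,r2) ✗  (a3,r6) ✗  (a4,r1) ✗  (a4,r4) ✗  (a4,r8) ✓  (a5,r2) ✗  (a5,r4) ✗  (a6,r8) ✗  (a7,r1) ✓  (a7,r4) ✗  (a7,r6) ✓
Counterexamples (restrictor pairs failing the scope): 10.

10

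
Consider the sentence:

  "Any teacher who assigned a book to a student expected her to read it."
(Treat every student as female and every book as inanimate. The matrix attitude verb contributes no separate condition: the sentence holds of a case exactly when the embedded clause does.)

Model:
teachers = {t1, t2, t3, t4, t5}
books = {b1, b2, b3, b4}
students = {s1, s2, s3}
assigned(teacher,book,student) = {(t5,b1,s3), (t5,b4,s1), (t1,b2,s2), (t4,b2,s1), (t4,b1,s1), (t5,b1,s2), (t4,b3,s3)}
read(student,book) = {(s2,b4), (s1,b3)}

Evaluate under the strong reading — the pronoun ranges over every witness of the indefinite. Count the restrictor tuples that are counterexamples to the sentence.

7

"her" takes "a student" as antecedent and "it" takes "a book"; both are donkey pronouns co-varying with the restrictor.
Strong reading: for every (t,b,s) with assigned(t,b,s), read(s,b).
Restrictor triples: (t1,b2,s2)→read(s2,b2) ✗  (t4,b1,s1)→read(s1,b1) ✗  (t4,b2,s1)→read(s1,b2) ✗  (t4,b3,s3)→read(s3,b3) ✗  (t5,b1,s2)→read(s2,b1) ✗  (t5,b1,s3)→read(s3,b1) ✗  (t5,b4,s1)→read(s1,b4) ✗
Counterexamples (restrictor triples failing the scope): 7.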